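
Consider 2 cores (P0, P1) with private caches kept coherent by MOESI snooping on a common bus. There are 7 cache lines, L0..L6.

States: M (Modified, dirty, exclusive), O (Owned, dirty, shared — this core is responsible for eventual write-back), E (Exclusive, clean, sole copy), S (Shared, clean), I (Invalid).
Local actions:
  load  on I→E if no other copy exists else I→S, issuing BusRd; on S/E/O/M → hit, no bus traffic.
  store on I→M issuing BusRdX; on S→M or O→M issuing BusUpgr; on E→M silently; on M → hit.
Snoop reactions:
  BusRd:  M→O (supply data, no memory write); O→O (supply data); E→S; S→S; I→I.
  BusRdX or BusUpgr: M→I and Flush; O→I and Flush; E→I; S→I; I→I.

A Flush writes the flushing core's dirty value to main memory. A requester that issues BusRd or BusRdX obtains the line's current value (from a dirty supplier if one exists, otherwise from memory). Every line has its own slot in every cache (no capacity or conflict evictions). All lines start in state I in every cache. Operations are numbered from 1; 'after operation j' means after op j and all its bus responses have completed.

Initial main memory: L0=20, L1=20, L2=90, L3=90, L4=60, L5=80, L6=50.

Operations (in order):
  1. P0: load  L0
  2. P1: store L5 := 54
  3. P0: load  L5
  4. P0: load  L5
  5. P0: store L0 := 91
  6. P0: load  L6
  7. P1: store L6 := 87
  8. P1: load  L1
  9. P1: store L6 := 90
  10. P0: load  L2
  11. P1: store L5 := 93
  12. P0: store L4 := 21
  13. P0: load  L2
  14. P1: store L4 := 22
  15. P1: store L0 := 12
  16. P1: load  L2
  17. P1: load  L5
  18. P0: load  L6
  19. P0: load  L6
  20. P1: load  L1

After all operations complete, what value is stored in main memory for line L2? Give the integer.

1. P0: load  L0  bus=[BusRd]  L0: P0=E P1=I  mem[L0]=20
2. P1: store L5 := 54  bus=[BusRdX]  L5: P0=I P1=M  mem[L5]=80
3. P0: load  L5  bus=[BusRd]  L5: P0=S P1=O  mem[L5]=80
4. P0: load  L5  bus=[-]  L5: P0=S P1=O  mem[L5]=80
5. P0: store L0 := 91  bus=[-]  L0: P0=M P1=I  mem[L0]=20
6. P0: load  L6  bus=[BusRd]  L6: P0=E P1=I  mem[L6]=50
7. P1: store L6 := 87  bus=[BusRdX]  L6: P0=I P1=M  mem[L6]=50
8. P1: load  L1  bus=[BusRd]  L1: P0=I P1=E  mem[L1]=20
9. P1: store L6 := 90  bus=[-]  L6: P0=I P1=M  mem[L6]=50
10. P0: load  L2  bus=[BusRd]  L2: P0=E P1=I  mem[L2]=90
11. P1: store L5 := 93  bus=[BusUpgr]  L5: P0=I P1=M  mem[L5]=80
12. P0: store L4 := 21  bus=[BusRdX]  L4: P0=M P1=I  mem[L4]=60
13. P0: load  L2  bus=[-]  L2: P0=E P1=I  mem[L2]=90
14. P1: store L4 := 22  bus=[BusRdX,Flush]  L4: P0=I P1=M  mem[L4]=21
15. P1: store L0 := 12  bus=[BusRdX,Flush]  L0: P0=I P1=M  mem[L0]=91
16. P1: load  L2  bus=[BusRd]  L2: P0=S P1=S  mem[L2]=90
17. P1: load  L5  bus=[-]  L5: P0=I P1=M  mem[L5]=80
18. P0: load  L6  bus=[BusRd]  L6: P0=S P1=O  mem[L6]=50
19. P0: load  L6  bus=[-]  L6: P0=S P1=O  mem[L6]=50
20. P1: load  L1  bus=[-]  L1: P0=I P1=E  mem[L1]=20

memory[L2] = 90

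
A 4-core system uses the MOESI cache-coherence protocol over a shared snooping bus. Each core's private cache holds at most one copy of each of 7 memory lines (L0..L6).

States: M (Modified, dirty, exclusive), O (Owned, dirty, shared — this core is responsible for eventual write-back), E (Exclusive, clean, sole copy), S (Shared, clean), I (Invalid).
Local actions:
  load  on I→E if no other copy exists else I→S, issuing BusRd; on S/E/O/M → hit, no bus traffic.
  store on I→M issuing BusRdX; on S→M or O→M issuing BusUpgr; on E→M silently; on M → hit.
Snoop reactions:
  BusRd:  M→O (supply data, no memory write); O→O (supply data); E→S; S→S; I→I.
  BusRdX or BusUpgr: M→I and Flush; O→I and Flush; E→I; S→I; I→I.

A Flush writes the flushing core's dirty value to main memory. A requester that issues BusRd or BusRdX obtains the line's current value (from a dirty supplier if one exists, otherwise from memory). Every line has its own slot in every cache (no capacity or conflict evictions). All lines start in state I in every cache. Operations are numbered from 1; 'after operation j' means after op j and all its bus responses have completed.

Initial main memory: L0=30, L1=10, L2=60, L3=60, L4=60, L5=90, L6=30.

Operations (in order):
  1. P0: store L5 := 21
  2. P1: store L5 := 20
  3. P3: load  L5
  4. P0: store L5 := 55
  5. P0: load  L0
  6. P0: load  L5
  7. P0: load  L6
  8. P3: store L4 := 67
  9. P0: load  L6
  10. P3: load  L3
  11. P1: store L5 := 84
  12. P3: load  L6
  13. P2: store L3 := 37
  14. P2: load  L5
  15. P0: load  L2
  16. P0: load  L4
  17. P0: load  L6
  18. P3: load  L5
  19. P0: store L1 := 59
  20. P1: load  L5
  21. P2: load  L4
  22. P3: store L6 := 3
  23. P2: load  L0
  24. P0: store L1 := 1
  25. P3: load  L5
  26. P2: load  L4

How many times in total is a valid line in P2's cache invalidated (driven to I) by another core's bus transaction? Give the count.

invalidations = 0

1. P0: store L5 := 21  bus=[BusRdX]  L5: P0=M P1=I P2=I P3=I  mem[L5]=90
2. P1: store L5 := 20  bus=[BusRdX,Flush]  L5: P0=I P1=M P2=I P3=I  mem[L5]=21
3. P3: load  L5  bus=[BusRd]  L5: P0=I P1=O P2=I P3=S  mem[L5]=21
4. P0: store L5 := 55  bus=[BusRdX,Flush]  L5: P0=M P1=I P2=I P3=I  mem[L5]=20
5. P0: load  L0  bus=[BusRd]  L0: P0=E P1=I P2=I P3=I  mem[L0]=30
6. P0: load  L5  bus=[-]  L5: P0=M P1=I P2=I P3=I  mem[L5]=20
7. P0: load  L6  bus=[BusRd]  L6: P0=E P1=I P2=I P3=I  mem[L6]=30
8. P3: store L4 := 67  bus=[BusRdX]  L4: P0=I P1=I P2=I P3=M  mem[L4]=60
9. P0: load  L6  bus=[-]  L6: P0=E P1=I P2=I P3=I  mem[L6]=30
10. P3: load  L3  bus=[BusRd]  L3: P0=I P1=I P2=I P3=E  mem[L3]=60
11. P1: store L5 := 84  bus=[BusRdX,Flush]  L5: P0=I P1=M P2=I P3=I  mem[L5]=55
12. P3: load  L6  bus=[BusRd]  L6: P0=S P1=I P2=I P3=S  mem[L6]=30
13. P2: store L3 := 37  bus=[BusRdX]  L3: P0=I P1=I P2=M P3=I  mem[L3]=60
14. P2: load  L5  bus=[BusRd]  L5: P0=I P1=O P2=S P3=I  mem[L5]=55
15. P0: load  L2  bus=[BusRd]  L2: P0=E P1=I P2=I P3=I  mem[L2]=60
16. P0: load  L4  bus=[BusRd]  L4: P0=S P1=I P2=I P3=O  mem[L4]=60
17. P0: load  L6  bus=[-]  L6: P0=S P1=I P2=I P3=S  mem[L6]=30
18. P3: load  L5  bus=[BusRd]  L5: P0=I P1=O P2=S P3=S  mem[L5]=55
19. P0: store L1 := 59  bus=[BusRdX]  L1: P0=M P1=I P2=I P3=I  mem[L1]=10
20. P1: load  L5  bus=[-]  L5: P0=I P1=O P2=S P3=S  mem[L5]=55
21. P2: load  L4  bus=[BusRd]  L4: P0=S P1=I P2=S P3=O  mem[L4]=60
22. P3: store L6 := 3  bus=[BusUpgr]  L6: P0=I P1=I P2=I P3=M  mem[L6]=30
23. P2: load  L0  bus=[BusRd]  L0: P0=S P1=I P2=S P3=I  mem[L0]=30
24. P0: store L1 := 1  bus=[-]  L1: P0=M P1=I P2=I P3=I  mem[L1]=10
25. P3: load  L5  bus=[-]  L5: P0=I P1=O P2=S P3=S  mem[L5]=55
26. P2: load  L4  bus=[-]  L4: P0=S P1=I P2=S P3=O  mem[L4]=60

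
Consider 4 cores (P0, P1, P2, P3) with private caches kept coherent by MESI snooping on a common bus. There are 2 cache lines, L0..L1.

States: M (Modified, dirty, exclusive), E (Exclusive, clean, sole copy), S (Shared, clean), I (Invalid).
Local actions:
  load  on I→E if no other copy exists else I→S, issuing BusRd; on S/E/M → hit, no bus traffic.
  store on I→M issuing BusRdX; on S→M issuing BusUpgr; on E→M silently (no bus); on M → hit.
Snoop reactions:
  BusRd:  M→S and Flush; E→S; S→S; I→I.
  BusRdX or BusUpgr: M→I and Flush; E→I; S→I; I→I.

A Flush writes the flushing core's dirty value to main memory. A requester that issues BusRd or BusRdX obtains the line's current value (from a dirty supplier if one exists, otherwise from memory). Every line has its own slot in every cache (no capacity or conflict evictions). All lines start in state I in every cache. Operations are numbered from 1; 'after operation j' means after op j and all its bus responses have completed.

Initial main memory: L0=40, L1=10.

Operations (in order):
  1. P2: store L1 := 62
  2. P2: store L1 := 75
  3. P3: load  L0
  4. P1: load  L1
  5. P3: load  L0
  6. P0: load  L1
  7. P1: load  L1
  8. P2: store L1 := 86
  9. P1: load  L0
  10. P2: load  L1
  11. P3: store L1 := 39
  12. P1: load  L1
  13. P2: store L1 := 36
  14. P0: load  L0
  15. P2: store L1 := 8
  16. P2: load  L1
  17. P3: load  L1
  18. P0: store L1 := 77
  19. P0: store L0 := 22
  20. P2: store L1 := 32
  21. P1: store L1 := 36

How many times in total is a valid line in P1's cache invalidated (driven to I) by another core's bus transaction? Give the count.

1. P2: store L1 := 62  bus=[BusRdX]  L1: P0=I P1=I P2=M P3=I  mem[L1]=10
2. P2: store L1 := 75  bus=[-]  L1: P0=I P1=I P2=M P3=I  mem[L1]=10
3. P3: load  L0  bus=[BusRd]  L0: P0=I P1=I P2=I P3=E  mem[L0]=40
4. P1: load  L1  bus=[BusRd,Flush]  L1: P0=I P1=S P2=S P3=I  mem[L1]=75
5. P3: load  L0  bus=[-]  L0: P0=I P1=I P2=I P3=E  mem[L0]=40
6. P0: load  L1  bus=[BusRd]  L1: P0=S P1=S P2=S P3=I  mem[L1]=75
7. P1: load  L1  bus=[-]  L1: P0=S P1=S P2=S P3=I  mem[L1]=75
8. P2: store L1 := 86  bus=[BusUpgr]  L1: P0=I P1=I P2=M P3=I  mem[L1]=75
9. P1: load  L0  bus=[BusRd]  L0: P0=I P1=S P2=I P3=S  mem[L0]=40
10. P2: load  L1  bus=[-]  L1: P0=I P1=I P2=M P3=I  mem[L1]=75
11. P3: store L1 := 39  bus=[BusRdX,Flush]  L1: P0=I P1=I P2=I P3=M  mem[L1]=86
12. P1: load  L1  bus=[BusRd,Flush]  L1: P0=I P1=S P2=I P3=S  mem[L1]=39
13. P2: store L1 := 36  bus=[BusRdX]  L1: P0=I P1=I P2=M P3=I  mem[L1]=39
14. P0: load  L0  bus=[BusRd]  L0: P0=S P1=S P2=I P3=S  mem[L0]=40
15. P2: store L1 := 8  bus=[-]  L1: P0=I P1=I P2=M P3=I  mem[L1]=39
16. P2: load  L1  bus=[-]  L1: P0=I P1=I P2=M P3=I  mem[L1]=39
17. P3: load  L1  bus=[BusRd,Flush]  L1: P0=I P1=I P2=S P3=S  mem[L1]=8
18. P0: store L1 := 77  bus=[BusRdX]  L1: P0=M P1=I P2=I P3=I  mem[L1]=8
19. P0: store L0 := 22  bus=[BusUpgr]  L0: P0=M P1=I P2=I P3=I  mem[L0]=40
20. P2: store L1 := 32  bus=[BusRdX,Flush]  L1: P0=I P1=I P2=M P3=I  mem[L1]=77
21. P1: store L1 := 36  bus=[BusRdX,Flush]  L1: P0=I P1=M P2=I P3=I  mem[L1]=32

invalidations = 3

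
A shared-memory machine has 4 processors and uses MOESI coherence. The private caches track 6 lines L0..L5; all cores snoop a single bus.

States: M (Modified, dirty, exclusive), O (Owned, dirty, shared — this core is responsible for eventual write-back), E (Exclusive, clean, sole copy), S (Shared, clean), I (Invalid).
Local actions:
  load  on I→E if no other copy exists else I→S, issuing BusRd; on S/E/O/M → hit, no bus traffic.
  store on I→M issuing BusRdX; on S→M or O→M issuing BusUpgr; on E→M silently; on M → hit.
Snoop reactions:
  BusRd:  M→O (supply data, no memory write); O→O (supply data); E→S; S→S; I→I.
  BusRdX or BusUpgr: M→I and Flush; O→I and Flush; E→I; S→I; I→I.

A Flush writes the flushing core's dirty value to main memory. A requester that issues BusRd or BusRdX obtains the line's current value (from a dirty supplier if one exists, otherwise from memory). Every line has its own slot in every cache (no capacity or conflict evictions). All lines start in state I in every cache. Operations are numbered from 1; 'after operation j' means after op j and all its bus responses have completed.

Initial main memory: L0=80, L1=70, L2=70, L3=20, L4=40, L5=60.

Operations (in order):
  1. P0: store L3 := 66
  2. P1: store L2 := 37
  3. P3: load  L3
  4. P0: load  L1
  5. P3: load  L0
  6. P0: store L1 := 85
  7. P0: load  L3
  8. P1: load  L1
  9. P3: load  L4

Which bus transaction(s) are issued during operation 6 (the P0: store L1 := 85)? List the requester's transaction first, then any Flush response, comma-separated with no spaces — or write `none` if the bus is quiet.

bus = none

step 1: P0: store L3 := 66  ⟶  MIII  (L3)  txn=BusRdX  M[L3]=20
step 2: P1: store L2 := 37  ⟶  IMII  (L2)  txn=BusRdX  M[L2]=70
step 3: P3: load  L3  ⟶  OIIS  (L3)  txn=BusRd  M[L3]=20
step 4: P0: load  L1  ⟶  EIII  (L1)  txn=BusRd  M[L1]=70
step 5: P3: load  L0  ⟶  IIIE  (L0)  txn=BusRd  M[L0]=80
step 6: P0: store L1 := 85  ⟶  MIII  (L1)  txn=∅  M[L1]=70
step 7: P0: load  L3  ⟶  OIIS  (L3)  txn=∅  M[L3]=20
step 8: P1: load  L1  ⟶  OSII  (L1)  txn=BusRd  M[L1]=70
step 9: P3: load  L4  ⟶  IIIE  (L4)  txn=BusRd  M[L4]=40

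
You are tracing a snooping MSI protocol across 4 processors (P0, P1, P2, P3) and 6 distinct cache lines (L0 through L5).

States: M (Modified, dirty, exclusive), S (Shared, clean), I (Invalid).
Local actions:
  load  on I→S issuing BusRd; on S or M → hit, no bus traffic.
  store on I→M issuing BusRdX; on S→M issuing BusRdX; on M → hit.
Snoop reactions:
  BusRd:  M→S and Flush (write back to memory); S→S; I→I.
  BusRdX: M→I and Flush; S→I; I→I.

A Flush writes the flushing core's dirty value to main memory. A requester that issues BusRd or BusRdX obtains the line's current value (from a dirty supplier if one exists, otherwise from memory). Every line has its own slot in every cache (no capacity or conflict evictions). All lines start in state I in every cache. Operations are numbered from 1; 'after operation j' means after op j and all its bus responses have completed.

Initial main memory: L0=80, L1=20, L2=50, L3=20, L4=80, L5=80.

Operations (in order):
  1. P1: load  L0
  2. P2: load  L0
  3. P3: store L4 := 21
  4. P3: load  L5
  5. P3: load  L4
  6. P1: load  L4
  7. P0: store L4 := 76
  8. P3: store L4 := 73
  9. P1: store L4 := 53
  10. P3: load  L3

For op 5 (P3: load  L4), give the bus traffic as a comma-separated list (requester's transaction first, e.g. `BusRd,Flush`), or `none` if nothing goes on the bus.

[1] P1: load  L0 | P0:I, P1:S(80), P2:I, P3:I | bus: BusRd
[2] P2: load  L0 | P0:I, P1:S(80), P2:S(80), P3:I | bus: BusRd
[3] P3: store L4 := 21 | P0:I, P1:I, P2:I, P3:M(21) | bus: BusRdX
[4] P3: load  L5 | P0:I, P1:I, P2:I, P3:S(80) | bus: BusRd
[5] P3: load  L4 | P0:I, P1:I, P2:I, P3:M(21) | bus: none
[6] P1: load  L4 | P0:I, P1:S(21), P2:I, P3:S(21) | bus: BusRd,Flush
[7] P0: store L4 := 76 | P0:M(76), P1:I, P2:I, P3:I | bus: BusRdX
[8] P3: store L4 := 73 | P0:I, P1:I, P2:I, P3:M(73) | bus: BusRdX,Flush
[9] P1: store L4 := 53 | P0:I, P1:M(53), P2:I, P3:I | bus: BusRdX,Flush
[10] P3: load  L3 | P0:I, P1:I, P2:I, P3:S(20) | bus: BusRd

bus = none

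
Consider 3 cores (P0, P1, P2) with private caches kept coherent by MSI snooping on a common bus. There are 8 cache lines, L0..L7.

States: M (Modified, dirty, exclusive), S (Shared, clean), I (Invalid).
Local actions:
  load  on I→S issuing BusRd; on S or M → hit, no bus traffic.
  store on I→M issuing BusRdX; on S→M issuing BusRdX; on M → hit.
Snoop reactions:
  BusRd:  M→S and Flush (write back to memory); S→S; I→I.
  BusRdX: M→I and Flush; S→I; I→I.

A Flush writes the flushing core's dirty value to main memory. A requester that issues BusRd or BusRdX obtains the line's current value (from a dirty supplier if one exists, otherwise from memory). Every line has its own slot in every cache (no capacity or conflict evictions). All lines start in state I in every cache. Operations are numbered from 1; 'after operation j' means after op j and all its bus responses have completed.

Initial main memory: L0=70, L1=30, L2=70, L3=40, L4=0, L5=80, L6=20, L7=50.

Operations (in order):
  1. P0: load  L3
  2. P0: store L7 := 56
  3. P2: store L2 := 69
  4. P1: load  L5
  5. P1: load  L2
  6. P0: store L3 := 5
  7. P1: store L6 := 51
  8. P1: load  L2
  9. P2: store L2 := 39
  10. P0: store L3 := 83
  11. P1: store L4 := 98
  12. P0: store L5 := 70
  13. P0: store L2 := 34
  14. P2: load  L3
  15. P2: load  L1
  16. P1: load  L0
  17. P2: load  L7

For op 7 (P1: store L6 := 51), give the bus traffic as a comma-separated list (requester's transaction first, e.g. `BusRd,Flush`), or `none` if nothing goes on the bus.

bus = BusRdX

[1] P0: load  L3 | P0:S(40), P1:I, P2:I | bus: BusRd
[2] P0: store L7 := 56 | P0:M(56), P1:I, P2:I | bus: BusRdX
[3] P2: store L2 := 69 | P0:I, P1:I, P2:M(69) | bus: BusRdX
[4] P1: load  L5 | P0:I, P1:S(80), P2:I | bus: BusRd
[5] P1: load  L2 | P0:I, P1:S(69), P2:S(69) | bus: BusRd,Flush
[6] P0: store L3 := 5 | P0:M(5), P1:I, P2:I | bus: BusRdX
[7] P1: store L6 := 51 | P0:I, P1:M(51), P2:I | bus: BusRdX
[8] P1: load  L2 | P0:I, P1:S(69), P2:S(69) | bus: none
[9] P2: store L2 := 39 | P0:I, P1:I, P2:M(39) | bus: BusRdX
[10] P0: store L3 := 83 | P0:M(83), P1:I, P2:I | bus: none
[11] P1: store L4 := 98 | P0:I, P1:M(98), P2:I | bus: BusRdX
[12] P0: store L5 := 70 | P0:M(70), P1:I, P2:I | bus: BusRdX
[13] P0: store L2 := 34 | P0:M(34), P1:I, P2:I | bus: BusRdX,Flush
[14] P2: load  L3 | P0:S(83), P1:I, P2:S(83) | bus: BusRd,Flush
[15] P2: load  L1 | P0:I, P1:I, P2:S(30) | bus: BusRd
[16] P1: load  L0 | P0:I, P1:S(70), P2:I | bus: BusRd
[17] P2: load  L7 | P0:S(56), P1:I, P2:S(56) | bus: BusRd,Flush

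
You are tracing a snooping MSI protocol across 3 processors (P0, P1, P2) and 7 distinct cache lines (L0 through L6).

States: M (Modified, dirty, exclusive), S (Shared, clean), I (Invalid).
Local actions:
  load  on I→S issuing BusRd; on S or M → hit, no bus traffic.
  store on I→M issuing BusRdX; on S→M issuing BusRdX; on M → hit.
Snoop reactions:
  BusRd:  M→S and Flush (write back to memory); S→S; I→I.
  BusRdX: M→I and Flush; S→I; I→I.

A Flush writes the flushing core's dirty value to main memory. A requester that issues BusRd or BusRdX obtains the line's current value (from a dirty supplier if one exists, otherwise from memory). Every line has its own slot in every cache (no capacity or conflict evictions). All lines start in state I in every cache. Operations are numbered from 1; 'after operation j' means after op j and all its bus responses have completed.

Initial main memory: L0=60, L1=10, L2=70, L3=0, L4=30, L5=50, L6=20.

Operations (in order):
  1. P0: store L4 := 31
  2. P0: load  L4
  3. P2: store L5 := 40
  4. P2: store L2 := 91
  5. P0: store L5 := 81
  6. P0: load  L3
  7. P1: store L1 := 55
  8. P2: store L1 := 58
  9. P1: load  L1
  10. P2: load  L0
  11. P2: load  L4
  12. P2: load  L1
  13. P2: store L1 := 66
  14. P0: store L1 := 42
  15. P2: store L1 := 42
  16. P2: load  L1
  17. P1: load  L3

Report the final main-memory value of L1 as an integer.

1. P0: store L4 := 31  bus=[BusRdX]  L4: P0=M P1=I P2=I  mem[L4]=30
2. P0: load  L4  bus=[-]  L4: P0=M P1=I P2=I  mem[L4]=30
3. P2: store L5 := 40  bus=[BusRdX]  L5: P0=I P1=I P2=M  mem[L5]=50
4. P2: store L2 := 91  bus=[BusRdX]  L2: P0=I P1=I P2=M  mem[L2]=70
5. P0: store L5 := 81  bus=[BusRdX,Flush]  L5: P0=M P1=I P2=I  mem[L5]=40
6. P0: load  L3  bus=[BusRd]  L3: P0=S P1=I P2=I  mem[L3]=0
7. P1: store L1 := 55  bus=[BusRdX]  L1: P0=I P1=M P2=I  mem[L1]=10
8. P2: store L1 := 58  bus=[BusRdX,Flush]  L1: P0=I P1=I P2=M  mem[L1]=55
9. P1: load  L1  bus=[BusRd,Flush]  L1: P0=I P1=S P2=S  mem[L1]=58
10. P2: load  L0  bus=[BusRd]  L0: P0=I P1=I P2=S  mem[L0]=60
11. P2: load  L4  bus=[BusRd,Flush]  L4: P0=S P1=I P2=S  mem[L4]=31
12. P2: load  L1  bus=[-]  L1: P0=I P1=S P2=S  mem[L1]=58
13. P2: store L1 := 66  bus=[BusRdX]  L1: P0=I P1=I P2=M  mem[L1]=58
14. P0: store L1 := 42  bus=[BusRdX,Flush]  L1: P0=M P1=I P2=I  mem[L1]=66
15. P2: store L1 := 42  bus=[BusRdX,Flush]  L1: P0=I P1=I P2=M  mem[L1]=42
16. P2: load  L1  bus=[-]  L1: P0=I P1=I P2=M  mem[L1]=42
17. P1: load  L3  bus=[BusRd]  L3: P0=S P1=S P2=I  mem[L3]=0

memory[L1] = 42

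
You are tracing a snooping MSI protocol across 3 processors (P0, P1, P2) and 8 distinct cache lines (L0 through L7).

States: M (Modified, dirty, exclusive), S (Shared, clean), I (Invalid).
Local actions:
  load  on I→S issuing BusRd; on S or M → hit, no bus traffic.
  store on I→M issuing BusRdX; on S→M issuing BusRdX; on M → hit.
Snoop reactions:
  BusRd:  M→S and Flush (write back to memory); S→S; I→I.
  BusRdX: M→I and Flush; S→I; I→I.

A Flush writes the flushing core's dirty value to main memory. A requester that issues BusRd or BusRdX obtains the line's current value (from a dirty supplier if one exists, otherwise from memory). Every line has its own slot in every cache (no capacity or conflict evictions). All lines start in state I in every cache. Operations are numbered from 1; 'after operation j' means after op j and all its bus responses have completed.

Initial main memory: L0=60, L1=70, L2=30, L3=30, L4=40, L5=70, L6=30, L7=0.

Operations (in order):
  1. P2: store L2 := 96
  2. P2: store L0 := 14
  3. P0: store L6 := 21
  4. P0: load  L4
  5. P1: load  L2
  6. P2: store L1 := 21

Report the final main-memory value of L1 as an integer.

  op1 P2: store L2 := 96 → I/I/M on L2; bus BusRdX; mem=30
  op2 P2: store L0 := 14 → I/I/M on L0; bus BusRdX; mem=60
  op3 P0: store L6 := 21 → M/I/I on L6; bus BusRdX; mem=30
  op4 P0: load  L4 → S/I/I on L4; bus BusRd; mem=40
  op5 P1: load  L2 → I/S/S on L2; bus BusRd Flush; mem=96
  op6 P2: store L1 := 21 → I/I/M on L1; bus BusRdX; mem=70

memory[L1] = 70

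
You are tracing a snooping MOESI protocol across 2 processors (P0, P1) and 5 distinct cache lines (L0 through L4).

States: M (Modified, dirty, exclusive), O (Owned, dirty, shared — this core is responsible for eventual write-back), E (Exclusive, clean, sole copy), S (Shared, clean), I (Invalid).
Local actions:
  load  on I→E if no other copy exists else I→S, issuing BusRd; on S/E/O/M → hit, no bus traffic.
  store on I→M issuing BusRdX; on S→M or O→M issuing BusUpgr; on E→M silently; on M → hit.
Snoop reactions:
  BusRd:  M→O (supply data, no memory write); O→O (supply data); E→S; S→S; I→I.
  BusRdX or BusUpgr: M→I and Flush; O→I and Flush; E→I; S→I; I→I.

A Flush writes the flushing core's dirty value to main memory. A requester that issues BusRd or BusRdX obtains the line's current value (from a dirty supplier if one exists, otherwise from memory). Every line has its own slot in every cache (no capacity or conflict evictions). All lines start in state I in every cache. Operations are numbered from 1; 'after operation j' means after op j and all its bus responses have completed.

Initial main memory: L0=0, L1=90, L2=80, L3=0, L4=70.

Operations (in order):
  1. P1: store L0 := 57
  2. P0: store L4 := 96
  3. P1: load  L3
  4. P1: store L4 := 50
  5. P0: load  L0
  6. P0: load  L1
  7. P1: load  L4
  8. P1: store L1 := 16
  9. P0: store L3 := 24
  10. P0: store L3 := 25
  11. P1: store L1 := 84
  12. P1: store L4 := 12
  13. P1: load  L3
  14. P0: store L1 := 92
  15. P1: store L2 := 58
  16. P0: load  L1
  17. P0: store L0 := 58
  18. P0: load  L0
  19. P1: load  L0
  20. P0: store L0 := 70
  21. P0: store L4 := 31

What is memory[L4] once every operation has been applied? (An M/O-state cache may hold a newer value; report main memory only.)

  op1 P1: store L0 := 57 → I/M on L0; bus BusRdX; mem=0
  op2 P0: store L4 := 96 → M/I on L4; bus BusRdX; mem=70
  op3 P1: load  L3 → I/E on L3; bus BusRd; mem=0
  op4 P1: store L4 := 50 → I/M on L4; bus BusRdX Flush; mem=96
  op5 P0: load  L0 → S/O on L0; bus BusRd; mem=0
  op6 P0: load  L1 → E/I on L1; bus BusRd; mem=90
  op7 P1: load  L4 → I/M on L4; bus (none); mem=96
  op8 P1: store L1 := 16 → I/M on L1; bus BusRdX; mem=90
  op9 P0: store L3 := 24 → M/I on L3; bus BusRdX; mem=0
  op10 P0: store L3 := 25 → M/I on L3; bus (none); mem=0
  op11 P1: store L1 := 84 → I/M on L1; bus (none); mem=90
  op12 P1: store L4 := 12 → I/M on L4; bus (none); mem=96
  op13 P1: load  L3 → O/S on L3; bus BusRd; mem=0
  op14 P0: store L1 := 92 → M/I on L1; bus BusRdX Flush; mem=84
  op15 P1: store L2 := 58 → I/M on L2; bus BusRdX; mem=80
  op16 P0: load  L1 → M/I on L1; bus (none); mem=84
  op17 P0: store L0 := 58 → M/I on L0; bus BusUpgr Flush; mem=57
  op18 P0: load  L0 → M/I on L0; bus (none); mem=57
  op19 P1: load  L0 → O/S on L0; bus BusRd; mem=57
  op20 P0: store L0 := 70 → M/I on L0; bus BusUpgr; mem=57
  op21 P0: store L4 := 31 → M/I on L4; bus BusRdX Flush; mem=12

memory[L4] = 12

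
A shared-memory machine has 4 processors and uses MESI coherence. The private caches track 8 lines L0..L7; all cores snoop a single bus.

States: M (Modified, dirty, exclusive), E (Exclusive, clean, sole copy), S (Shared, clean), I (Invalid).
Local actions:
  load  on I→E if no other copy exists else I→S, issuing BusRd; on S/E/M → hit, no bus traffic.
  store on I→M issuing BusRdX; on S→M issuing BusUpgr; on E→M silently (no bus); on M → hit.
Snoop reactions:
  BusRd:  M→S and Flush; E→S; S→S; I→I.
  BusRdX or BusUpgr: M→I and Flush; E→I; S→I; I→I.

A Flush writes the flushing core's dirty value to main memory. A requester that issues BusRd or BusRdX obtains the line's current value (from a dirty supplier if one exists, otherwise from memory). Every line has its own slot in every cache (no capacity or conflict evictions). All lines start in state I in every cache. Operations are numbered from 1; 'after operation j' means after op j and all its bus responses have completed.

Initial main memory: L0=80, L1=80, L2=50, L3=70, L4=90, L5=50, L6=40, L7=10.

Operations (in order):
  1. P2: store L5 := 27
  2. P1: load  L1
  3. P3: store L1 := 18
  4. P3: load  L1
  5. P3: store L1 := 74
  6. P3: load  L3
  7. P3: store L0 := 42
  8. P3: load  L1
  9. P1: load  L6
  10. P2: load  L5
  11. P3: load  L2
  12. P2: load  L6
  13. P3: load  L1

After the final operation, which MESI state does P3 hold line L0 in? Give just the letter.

state = M

step 1: P2: store L5 := 27  ⟶  IIMI  (L5)  txn=BusRdX  M[L5]=50
step 2: P1: load  L1  ⟶  IEII  (L1)  txn=BusRd  M[L1]=80
step 3: P3: store L1 := 18  ⟶  IIIM  (L1)  txn=BusRdX  M[L1]=80
step 4: P3: load  L1  ⟶  IIIM  (L1)  txn=∅  M[L1]=80
step 5: P3: store L1 := 74  ⟶  IIIM  (L1)  txn=∅  M[L1]=80
step 6: P3: load  L3  ⟶  IIIE  (L3)  txn=BusRd  M[L3]=70
step 7: P3: store L0 := 42  ⟶  IIIM  (L0)  txn=BusRdX  M[L0]=80
step 8: P3: load  L1  ⟶  IIIM  (L1)  txn=∅  M[L1]=80
step 9: P1: load  L6  ⟶  IEII  (L6)  txn=BusRd  M[L6]=40
step 10: P2: load  L5  ⟶  IIMI  (L5)  txn=∅  M[L5]=50
step 11: P3: load  L2  ⟶  IIIE  (L2)  txn=BusRd  M[L2]=50
step 12: P2: load  L6  ⟶  ISSI  (L6)  txn=BusRd  M[L6]=40
step 13: P3: load  L1  ⟶  IIIM  (L1)  txn=∅  M[L1]=80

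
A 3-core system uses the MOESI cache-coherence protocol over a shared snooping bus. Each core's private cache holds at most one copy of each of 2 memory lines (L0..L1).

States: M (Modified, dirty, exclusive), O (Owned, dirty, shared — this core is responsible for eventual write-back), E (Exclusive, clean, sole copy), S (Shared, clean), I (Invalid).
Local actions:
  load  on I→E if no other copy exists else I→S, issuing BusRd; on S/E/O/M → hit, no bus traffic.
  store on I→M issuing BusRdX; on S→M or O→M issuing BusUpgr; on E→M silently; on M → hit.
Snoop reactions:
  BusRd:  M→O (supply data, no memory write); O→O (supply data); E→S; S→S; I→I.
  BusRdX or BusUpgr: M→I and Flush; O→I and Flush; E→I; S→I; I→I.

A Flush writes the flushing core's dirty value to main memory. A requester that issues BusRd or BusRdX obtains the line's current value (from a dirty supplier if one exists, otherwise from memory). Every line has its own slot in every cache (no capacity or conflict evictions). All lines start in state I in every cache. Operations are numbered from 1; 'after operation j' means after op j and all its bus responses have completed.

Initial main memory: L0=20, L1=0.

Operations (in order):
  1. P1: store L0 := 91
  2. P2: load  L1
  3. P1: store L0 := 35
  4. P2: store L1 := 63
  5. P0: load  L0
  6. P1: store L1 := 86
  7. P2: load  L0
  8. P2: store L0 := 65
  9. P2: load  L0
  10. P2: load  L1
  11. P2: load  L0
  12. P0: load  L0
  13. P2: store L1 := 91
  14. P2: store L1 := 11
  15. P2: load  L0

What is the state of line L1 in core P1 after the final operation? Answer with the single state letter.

  op1 P1: store L0 := 91 → I/M/I on L0; bus BusRdX; mem=20
  op2 P2: load  L1 → I/I/E on L1; bus BusRd; mem=0
  op3 P1: store L0 := 35 → I/M/I on L0; bus (none); mem=20
  op4 P2: store L1 := 63 → I/I/M on L1; bus (none); mem=0
  op5 P0: load  L0 → S/O/I on L0; bus BusRd; mem=20
  op6 P1: store L1 := 86 → I/M/I on L1; bus BusRdX Flush; mem=63
  op7 P2: load  L0 → S/O/S on L0; bus BusRd; mem=20
  op8 P2: store L0 := 65 → I/I/M on L0; bus BusUpgr Flush; mem=35
  op9 P2: load  L0 → I/I/M on L0; bus (none); mem=35
  op10 P2: load  L1 → I/O/S on L1; bus BusRd; mem=63
  op11 P2: load  L0 → I/I/M on L0; bus (none); mem=35
  op12 P0: load  L0 → S/I/O on L0; bus BusRd; mem=35
  op13 P2: store L1 := 91 → I/I/M on L1; bus BusUpgr Flush; mem=86
  op14 P2: store L1 := 11 → I/I/M on L1; bus (none); mem=86
  op15 P2: load  L0 → S/I/O on L0; bus (none); mem=35

state = I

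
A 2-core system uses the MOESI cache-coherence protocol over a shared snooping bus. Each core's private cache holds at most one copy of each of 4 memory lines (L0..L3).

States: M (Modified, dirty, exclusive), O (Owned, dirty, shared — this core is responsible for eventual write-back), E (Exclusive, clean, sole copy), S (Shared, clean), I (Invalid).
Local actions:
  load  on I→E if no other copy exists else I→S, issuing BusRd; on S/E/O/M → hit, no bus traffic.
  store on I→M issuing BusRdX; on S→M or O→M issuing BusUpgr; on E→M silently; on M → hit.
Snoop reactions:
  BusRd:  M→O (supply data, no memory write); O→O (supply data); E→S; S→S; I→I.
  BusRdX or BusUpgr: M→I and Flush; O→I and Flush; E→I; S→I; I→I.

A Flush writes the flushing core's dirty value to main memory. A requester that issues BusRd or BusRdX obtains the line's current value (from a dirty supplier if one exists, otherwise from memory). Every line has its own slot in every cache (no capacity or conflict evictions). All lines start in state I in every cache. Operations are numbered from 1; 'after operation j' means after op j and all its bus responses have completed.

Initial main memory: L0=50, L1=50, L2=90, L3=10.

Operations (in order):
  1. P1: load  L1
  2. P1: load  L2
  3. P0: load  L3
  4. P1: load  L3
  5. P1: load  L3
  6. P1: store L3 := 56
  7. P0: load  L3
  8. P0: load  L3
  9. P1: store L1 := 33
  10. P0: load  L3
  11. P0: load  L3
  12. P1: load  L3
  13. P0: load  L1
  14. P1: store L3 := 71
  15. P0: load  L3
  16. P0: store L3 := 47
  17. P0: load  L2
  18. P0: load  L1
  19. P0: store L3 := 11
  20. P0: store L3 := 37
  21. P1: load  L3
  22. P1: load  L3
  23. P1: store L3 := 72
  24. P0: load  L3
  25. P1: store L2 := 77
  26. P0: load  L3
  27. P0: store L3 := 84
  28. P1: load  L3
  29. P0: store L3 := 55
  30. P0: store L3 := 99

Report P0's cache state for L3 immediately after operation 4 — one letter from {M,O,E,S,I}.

[1] P1: load  L1 | P0:I, P1:E(50) | bus: BusRd
[2] P1: load  L2 | P0:I, P1:E(90) | bus: BusRd
[3] P0: load  L3 | P0:E(10), P1:I | bus: BusRd
[4] P1: load  L3 | P0:S(10), P1:S(10) | bus: BusRd
[5] P1: load  L3 | P0:S(10), P1:S(10) | bus: none
[6] P1: store L3 := 56 | P0:I, P1:M(56) | bus: BusUpgr
[7] P0: load  L3 | P0:S(56), P1:O(56) | bus: BusRd
[8] P0: load  L3 | P0:S(56), P1:O(56) | bus: none
[9] P1: store L1 := 33 | P0:I, P1:M(33) | bus: none
[10] P0: load  L3 | P0:S(56), P1:O(56) | bus: none
[11] P0: load  L3 | P0:S(56), P1:O(56) | bus: none
[12] P1: load  L3 | P0:S(56), P1:O(56) | bus: none
[13] P0: load  L1 | P0:S(33), P1:O(33) | bus: BusRd
[14] P1: store L3 := 71 | P0:I, P1:M(71) | bus: BusUpgr
[15] P0: load  L3 | P0:S(71), P1:O(71) | bus: BusRd
[16] P0: store L3 := 47 | P0:M(47), P1:I | bus: BusUpgr,Flush
[17] P0: load  L2 | P0:S(90), P1:S(90) | bus: BusRd
[18] P0: load  L1 | P0:S(33), P1:O(33) | bus: none
[19] P0: store L3 := 11 | P0:M(11), P1:I | bus: none
[20] P0: store L3 := 37 | P0:M(37), P1:I | bus: none
[21] P1: load  L3 | P0:O(37), P1:S(37) | bus: BusRd
[22] P1: load  L3 | P0:O(37), P1:S(37) | bus: none
[23] P1: store L3 := 72 | P0:I, P1:M(72) | bus: BusUpgr,Flush
[24] P0: load  L3 | P0:S(72), P1:O(72) | bus: BusRd
[25] P1: store L2 := 77 | P0:I, P1:M(77) | bus: BusUpgr
[26] P0: load  L3 | P0:S(72), P1:O(72) | bus: none
[27] P0: store L3 := 84 | P0:M(84), P1:I | bus: BusUpgr,Flush
[28] P1: load  L3 | P0:O(84), P1:S(84) | bus: BusRd
[29] P0: store L3 := 55 | P0:M(55), P1:I | bus: BusUpgr
[30] P0: store L3 := 99 | P0:M(99), P1:I | bus: none

state = S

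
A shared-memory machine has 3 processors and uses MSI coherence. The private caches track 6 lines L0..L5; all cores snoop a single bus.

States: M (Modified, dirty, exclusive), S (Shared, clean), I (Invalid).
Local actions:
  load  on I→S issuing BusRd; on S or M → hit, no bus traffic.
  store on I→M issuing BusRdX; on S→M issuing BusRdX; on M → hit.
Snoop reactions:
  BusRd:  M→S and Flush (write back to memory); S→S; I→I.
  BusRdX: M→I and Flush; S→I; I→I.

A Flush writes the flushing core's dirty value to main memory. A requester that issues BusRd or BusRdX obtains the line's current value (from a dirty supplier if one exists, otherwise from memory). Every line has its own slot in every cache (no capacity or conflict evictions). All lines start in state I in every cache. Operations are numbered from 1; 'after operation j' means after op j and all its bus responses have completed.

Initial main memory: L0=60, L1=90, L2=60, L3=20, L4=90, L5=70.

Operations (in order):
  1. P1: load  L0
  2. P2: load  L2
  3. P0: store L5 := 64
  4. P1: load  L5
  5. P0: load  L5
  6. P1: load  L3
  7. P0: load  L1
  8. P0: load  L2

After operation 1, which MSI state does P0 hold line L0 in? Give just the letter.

step 1: P1: load  L0  ⟶  ISI  (L0)  txn=BusRd  M[L0]=60
step 2: P2: load  L2  ⟶  IIS  (L2)  txn=BusRd  M[L2]=60
step 3: P0: store L5 := 64  ⟶  MII  (L5)  txn=BusRdX  M[L5]=70
step 4: P1: load  L5  ⟶  SSI  (L5)  txn=BusRd+Flush  M[L5]=64
step 5: P0: load  L5  ⟶  SSI  (L5)  txn=∅  M[L5]=64
step 6: P1: load  L3  ⟶  ISI  (L3)  txn=BusRd  M[L3]=20
step 7: P0: load  L1  ⟶  SII  (L1)  txn=BusRd  M[L1]=90
step 8: P0: load  L2  ⟶  SIS  (L2)  txn=BusRd  M[L2]=60

state = I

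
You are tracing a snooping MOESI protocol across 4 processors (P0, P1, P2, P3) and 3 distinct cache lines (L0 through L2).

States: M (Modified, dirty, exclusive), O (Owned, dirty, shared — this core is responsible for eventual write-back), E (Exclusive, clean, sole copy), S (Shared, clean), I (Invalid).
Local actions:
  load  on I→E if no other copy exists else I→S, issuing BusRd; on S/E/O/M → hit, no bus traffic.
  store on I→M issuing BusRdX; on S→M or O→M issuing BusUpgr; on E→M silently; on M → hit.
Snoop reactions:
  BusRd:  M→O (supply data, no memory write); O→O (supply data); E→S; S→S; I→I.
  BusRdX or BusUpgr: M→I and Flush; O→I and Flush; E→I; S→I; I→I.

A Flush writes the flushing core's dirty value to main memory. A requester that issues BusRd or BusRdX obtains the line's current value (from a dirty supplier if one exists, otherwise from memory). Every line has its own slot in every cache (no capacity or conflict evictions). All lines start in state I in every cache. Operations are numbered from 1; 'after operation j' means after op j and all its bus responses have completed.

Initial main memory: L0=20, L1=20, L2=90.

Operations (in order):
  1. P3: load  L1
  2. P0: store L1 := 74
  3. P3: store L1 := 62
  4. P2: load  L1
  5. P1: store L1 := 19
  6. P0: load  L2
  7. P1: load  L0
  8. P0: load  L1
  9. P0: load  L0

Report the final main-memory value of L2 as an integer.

memory[L2] = 90

step 1: P3: load  L1  ⟶  IIIE  (L1)  txn=BusRd  M[L1]=20
step 2: P0: store L1 := 74  ⟶  MIII  (L1)  txn=BusRdX  M[L1]=20
step 3: P3: store L1 := 62  ⟶  IIIM  (L1)  txn=BusRdX+Flush  M[L1]=74
step 4: P2: load  L1  ⟶  IISO  (L1)  txn=BusRd  M[L1]=74
step 5: P1: store L1 := 19  ⟶  IMII  (L1)  txn=BusRdX+Flush  M[L1]=62
step 6: P0: load  L2  ⟶  EIII  (L2)  txn=BusRd  M[L2]=90
step 7: P1: load  L0  ⟶  IEII  (L0)  txn=BusRd  M[L0]=20
step 8: P0: load  L1  ⟶  SOII  (L1)  txn=BusRd  M[L1]=62
step 9: P0: load  L0  ⟶  SSII  (L0)  txn=BusRd  M[L0]=20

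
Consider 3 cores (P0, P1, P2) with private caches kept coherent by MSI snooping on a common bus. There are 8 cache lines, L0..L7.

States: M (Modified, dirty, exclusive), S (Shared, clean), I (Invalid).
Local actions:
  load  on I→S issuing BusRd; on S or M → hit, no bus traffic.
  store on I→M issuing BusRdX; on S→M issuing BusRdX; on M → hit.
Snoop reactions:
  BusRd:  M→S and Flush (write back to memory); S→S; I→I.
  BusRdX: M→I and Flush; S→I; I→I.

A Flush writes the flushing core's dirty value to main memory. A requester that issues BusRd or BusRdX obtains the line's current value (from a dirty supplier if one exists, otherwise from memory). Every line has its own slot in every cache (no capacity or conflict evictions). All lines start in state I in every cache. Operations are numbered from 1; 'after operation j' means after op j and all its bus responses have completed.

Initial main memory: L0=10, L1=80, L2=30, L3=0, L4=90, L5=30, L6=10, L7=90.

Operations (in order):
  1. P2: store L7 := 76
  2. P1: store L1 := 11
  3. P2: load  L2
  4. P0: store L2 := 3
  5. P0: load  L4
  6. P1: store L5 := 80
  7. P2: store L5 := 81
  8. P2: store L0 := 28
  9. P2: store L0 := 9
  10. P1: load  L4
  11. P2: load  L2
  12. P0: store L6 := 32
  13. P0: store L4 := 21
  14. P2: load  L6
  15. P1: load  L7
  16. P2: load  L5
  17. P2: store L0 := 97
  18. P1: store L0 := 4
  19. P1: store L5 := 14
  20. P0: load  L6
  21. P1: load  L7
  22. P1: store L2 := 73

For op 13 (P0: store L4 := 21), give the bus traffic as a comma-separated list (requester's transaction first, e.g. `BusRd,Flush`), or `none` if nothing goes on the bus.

step 1: P2: store L7 := 76  ⟶  IIM  (L7)  txn=BusRdX  M[L7]=90
step 2: P1: store L1 := 11  ⟶  IMI  (L1)  txn=BusRdX  M[L1]=80
step 3: P2: load  L2  ⟶  IIS  (L2)  txn=BusRd  M[L2]=30
step 4: P0: store L2 := 3  ⟶  MII  (L2)  txn=BusRdX  M[L2]=30
step 5: P0: load  L4  ⟶  SII  (L4)  txn=BusRd  M[L4]=90
step 6: P1: store L5 := 80  ⟶  IMI  (L5)  txn=BusRdX  M[L5]=30
step 7: P2: store L5 := 81  ⟶  IIM  (L5)  txn=BusRdX+Flush  M[L5]=80
step 8: P2: store L0 := 28  ⟶  IIM  (L0)  txn=BusRdX  M[L0]=10
step 9: P2: store L0 := 9  ⟶  IIM  (L0)  txn=∅  M[L0]=10
step 10: P1: load  L4  ⟶  SSI  (L4)  txn=BusRd  M[L4]=90
step 11: P2: load  L2  ⟶  SIS  (L2)  txn=BusRd+Flush  M[L2]=3
step 12: P0: store L6 := 32  ⟶  MII  (L6)  txn=BusRdX  M[L6]=10
step 13: P0: store L4 := 21  ⟶  MII  (L4)  txn=BusRdX  M[L4]=90
step 14: P2: load  L6  ⟶  SIS  (L6)  txn=BusRd+Flush  M[L6]=32
step 15: P1: load  L7  ⟶  ISS  (L7)  txn=BusRd+Flush  M[L7]=76
step 16: P2: load  L5  ⟶  IIM  (L5)  txn=∅  M[L5]=80
step 17: P2: store L0 := 97  ⟶  IIM  (L0)  txn=∅  M[L0]=10
step 18: P1: store L0 := 4  ⟶  IMI  (L0)  txn=BusRdX+Flush  M[L0]=97
step 19: P1: store L5 := 14  ⟶  IMI  (L5)  txn=BusRdX+Flush  M[L5]=81
step 20: P0: load  L6  ⟶  SIS  (L6)  txn=∅  M[L6]=32
step 21: P1: load  L7  ⟶  ISS  (L7)  txn=∅  M[L7]=76
step 22: P1: store L2 := 73  ⟶  IMI  (L2)  txn=BusRdX  M[L2]=3

bus = BusRdX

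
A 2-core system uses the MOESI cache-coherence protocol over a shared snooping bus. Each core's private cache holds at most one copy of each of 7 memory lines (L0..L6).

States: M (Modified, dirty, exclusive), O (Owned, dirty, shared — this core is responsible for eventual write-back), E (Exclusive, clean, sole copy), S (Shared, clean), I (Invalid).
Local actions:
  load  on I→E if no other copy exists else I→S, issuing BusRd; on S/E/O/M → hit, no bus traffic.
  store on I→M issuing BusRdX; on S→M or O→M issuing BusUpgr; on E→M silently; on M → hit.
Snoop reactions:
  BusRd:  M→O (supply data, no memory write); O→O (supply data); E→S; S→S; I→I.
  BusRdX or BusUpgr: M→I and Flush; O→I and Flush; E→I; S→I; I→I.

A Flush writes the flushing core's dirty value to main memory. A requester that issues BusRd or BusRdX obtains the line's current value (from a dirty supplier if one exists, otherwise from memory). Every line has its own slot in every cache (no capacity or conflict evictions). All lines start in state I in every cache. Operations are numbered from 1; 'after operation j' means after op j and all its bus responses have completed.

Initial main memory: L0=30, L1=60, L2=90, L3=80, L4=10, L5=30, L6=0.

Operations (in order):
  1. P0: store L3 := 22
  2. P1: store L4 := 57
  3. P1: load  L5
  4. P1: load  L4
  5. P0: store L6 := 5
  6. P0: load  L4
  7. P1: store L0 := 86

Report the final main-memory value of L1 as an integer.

memory[L1] = 60

step 1: P0: store L3 := 22  ⟶  MI  (L3)  txn=BusRdX  M[L3]=80
step 2: P1: store L4 := 57  ⟶  IM  (L4)  txn=BusRdX  M[L4]=10
step 3: P1: load  L5  ⟶  IE  (L5)  txn=BusRd  M[L5]=30
step 4: P1: load  L4  ⟶  IM  (L4)  txn=∅  M[L4]=10
step 5: P0: store L6 := 5  ⟶  MI  (L6)  txn=BusRdX  M[L6]=0
step 6: P0: load  L4  ⟶  SO  (L4)  txn=BusRd  M[L4]=10
step 7: P1: store L0 := 86  ⟶  IM  (L0)  txn=BusRdX  M[L0]=30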